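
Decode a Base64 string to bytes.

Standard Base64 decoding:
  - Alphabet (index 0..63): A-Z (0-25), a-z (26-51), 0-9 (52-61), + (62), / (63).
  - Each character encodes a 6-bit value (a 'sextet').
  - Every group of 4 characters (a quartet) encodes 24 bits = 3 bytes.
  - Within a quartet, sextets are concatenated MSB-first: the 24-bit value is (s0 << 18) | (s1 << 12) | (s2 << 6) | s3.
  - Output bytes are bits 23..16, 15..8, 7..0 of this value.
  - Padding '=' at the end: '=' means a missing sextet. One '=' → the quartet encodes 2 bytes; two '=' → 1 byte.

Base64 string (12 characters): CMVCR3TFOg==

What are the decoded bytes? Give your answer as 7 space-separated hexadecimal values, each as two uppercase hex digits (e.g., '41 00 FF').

Answer: 08 C5 42 47 74 C5 3A

Derivation:
After char 0 ('C'=2): chars_in_quartet=1 acc=0x2 bytes_emitted=0
After char 1 ('M'=12): chars_in_quartet=2 acc=0x8C bytes_emitted=0
After char 2 ('V'=21): chars_in_quartet=3 acc=0x2315 bytes_emitted=0
After char 3 ('C'=2): chars_in_quartet=4 acc=0x8C542 -> emit 08 C5 42, reset; bytes_emitted=3
After char 4 ('R'=17): chars_in_quartet=1 acc=0x11 bytes_emitted=3
After char 5 ('3'=55): chars_in_quartet=2 acc=0x477 bytes_emitted=3
After char 6 ('T'=19): chars_in_quartet=3 acc=0x11DD3 bytes_emitted=3
After char 7 ('F'=5): chars_in_quartet=4 acc=0x4774C5 -> emit 47 74 C5, reset; bytes_emitted=6
After char 8 ('O'=14): chars_in_quartet=1 acc=0xE bytes_emitted=6
After char 9 ('g'=32): chars_in_quartet=2 acc=0x3A0 bytes_emitted=6
Padding '==': partial quartet acc=0x3A0 -> emit 3A; bytes_emitted=7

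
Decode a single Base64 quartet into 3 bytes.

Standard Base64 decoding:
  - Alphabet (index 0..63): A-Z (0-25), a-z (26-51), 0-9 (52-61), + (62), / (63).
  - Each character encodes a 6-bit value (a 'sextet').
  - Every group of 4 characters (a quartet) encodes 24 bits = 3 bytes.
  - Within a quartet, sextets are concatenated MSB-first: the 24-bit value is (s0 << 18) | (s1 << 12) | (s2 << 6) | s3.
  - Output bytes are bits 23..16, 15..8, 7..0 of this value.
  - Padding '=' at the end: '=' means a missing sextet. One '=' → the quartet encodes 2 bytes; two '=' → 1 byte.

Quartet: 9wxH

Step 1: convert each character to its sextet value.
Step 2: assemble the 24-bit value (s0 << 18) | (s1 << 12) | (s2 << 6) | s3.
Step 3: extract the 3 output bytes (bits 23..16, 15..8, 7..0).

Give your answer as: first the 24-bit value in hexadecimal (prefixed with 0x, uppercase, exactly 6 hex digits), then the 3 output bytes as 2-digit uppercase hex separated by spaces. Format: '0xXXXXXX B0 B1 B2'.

Answer: 0xF70C47 F7 0C 47

Derivation:
Sextets: 9=61, w=48, x=49, H=7
24-bit: (61<<18) | (48<<12) | (49<<6) | 7
      = 0xF40000 | 0x030000 | 0x000C40 | 0x000007
      = 0xF70C47
Bytes: (v>>16)&0xFF=F7, (v>>8)&0xFF=0C, v&0xFF=47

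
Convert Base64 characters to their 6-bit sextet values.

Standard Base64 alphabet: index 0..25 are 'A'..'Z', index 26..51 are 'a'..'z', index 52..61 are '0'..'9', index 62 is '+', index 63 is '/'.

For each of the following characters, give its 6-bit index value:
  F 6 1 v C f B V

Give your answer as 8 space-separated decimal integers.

'F': A..Z range, ord('F') − ord('A') = 5
'6': 0..9 range, 52 + ord('6') − ord('0') = 58
'1': 0..9 range, 52 + ord('1') − ord('0') = 53
'v': a..z range, 26 + ord('v') − ord('a') = 47
'C': A..Z range, ord('C') − ord('A') = 2
'f': a..z range, 26 + ord('f') − ord('a') = 31
'B': A..Z range, ord('B') − ord('A') = 1
'V': A..Z range, ord('V') − ord('A') = 21

Answer: 5 58 53 47 2 31 1 21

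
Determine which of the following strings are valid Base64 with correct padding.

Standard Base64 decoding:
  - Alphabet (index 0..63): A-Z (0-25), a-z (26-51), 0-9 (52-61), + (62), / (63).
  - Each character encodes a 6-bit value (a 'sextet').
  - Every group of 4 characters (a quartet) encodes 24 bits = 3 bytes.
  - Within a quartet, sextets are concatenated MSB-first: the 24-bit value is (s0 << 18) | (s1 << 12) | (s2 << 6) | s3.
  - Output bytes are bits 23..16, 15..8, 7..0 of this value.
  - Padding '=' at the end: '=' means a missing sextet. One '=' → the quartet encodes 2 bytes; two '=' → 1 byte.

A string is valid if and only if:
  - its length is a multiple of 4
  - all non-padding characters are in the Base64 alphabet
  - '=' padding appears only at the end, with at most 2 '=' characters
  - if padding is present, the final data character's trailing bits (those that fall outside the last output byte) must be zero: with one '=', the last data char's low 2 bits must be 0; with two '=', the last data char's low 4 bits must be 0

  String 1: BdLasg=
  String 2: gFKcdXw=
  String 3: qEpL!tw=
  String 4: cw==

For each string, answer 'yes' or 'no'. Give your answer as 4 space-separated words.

Answer: no yes no yes

Derivation:
String 1: 'BdLasg=' → invalid (len=7 not mult of 4)
String 2: 'gFKcdXw=' → valid
String 3: 'qEpL!tw=' → invalid (bad char(s): ['!'])
String 4: 'cw==' → valid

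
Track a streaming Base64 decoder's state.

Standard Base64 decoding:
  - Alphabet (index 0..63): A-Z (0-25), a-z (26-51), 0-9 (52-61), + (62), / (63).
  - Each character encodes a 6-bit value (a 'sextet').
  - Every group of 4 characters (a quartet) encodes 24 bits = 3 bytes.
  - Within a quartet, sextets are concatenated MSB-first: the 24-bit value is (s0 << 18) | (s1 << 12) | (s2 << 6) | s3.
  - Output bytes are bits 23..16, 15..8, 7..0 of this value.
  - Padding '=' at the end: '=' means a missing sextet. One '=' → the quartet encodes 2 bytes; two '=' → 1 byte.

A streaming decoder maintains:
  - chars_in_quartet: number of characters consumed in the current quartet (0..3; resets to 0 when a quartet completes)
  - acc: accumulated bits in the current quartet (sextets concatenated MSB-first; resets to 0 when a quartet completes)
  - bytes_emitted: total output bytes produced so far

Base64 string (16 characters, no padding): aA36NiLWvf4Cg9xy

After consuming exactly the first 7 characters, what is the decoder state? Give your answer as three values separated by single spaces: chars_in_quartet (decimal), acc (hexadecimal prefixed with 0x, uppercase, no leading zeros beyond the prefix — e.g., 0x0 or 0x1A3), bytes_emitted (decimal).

Answer: 3 0xD88B 3

Derivation:
After char 0 ('a'=26): chars_in_quartet=1 acc=0x1A bytes_emitted=0
After char 1 ('A'=0): chars_in_quartet=2 acc=0x680 bytes_emitted=0
After char 2 ('3'=55): chars_in_quartet=3 acc=0x1A037 bytes_emitted=0
After char 3 ('6'=58): chars_in_quartet=4 acc=0x680DFA -> emit 68 0D FA, reset; bytes_emitted=3
After char 4 ('N'=13): chars_in_quartet=1 acc=0xD bytes_emitted=3
After char 5 ('i'=34): chars_in_quartet=2 acc=0x362 bytes_emitted=3
After char 6 ('L'=11): chars_in_quartet=3 acc=0xD88B bytes_emitted=3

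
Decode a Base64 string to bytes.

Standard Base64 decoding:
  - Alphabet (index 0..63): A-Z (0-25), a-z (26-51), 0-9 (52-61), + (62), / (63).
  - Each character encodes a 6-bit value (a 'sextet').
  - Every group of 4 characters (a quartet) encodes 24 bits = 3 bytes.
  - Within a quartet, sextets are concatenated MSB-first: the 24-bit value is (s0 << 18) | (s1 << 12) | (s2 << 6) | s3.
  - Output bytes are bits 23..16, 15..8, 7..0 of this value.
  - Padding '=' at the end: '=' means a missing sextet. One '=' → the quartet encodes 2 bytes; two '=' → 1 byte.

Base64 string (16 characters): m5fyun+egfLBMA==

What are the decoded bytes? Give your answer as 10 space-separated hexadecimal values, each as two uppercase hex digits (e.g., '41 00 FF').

Answer: 9B 97 F2 BA 7F 9E 81 F2 C1 30

Derivation:
After char 0 ('m'=38): chars_in_quartet=1 acc=0x26 bytes_emitted=0
After char 1 ('5'=57): chars_in_quartet=2 acc=0x9B9 bytes_emitted=0
After char 2 ('f'=31): chars_in_quartet=3 acc=0x26E5F bytes_emitted=0
After char 3 ('y'=50): chars_in_quartet=4 acc=0x9B97F2 -> emit 9B 97 F2, reset; bytes_emitted=3
After char 4 ('u'=46): chars_in_quartet=1 acc=0x2E bytes_emitted=3
After char 5 ('n'=39): chars_in_quartet=2 acc=0xBA7 bytes_emitted=3
After char 6 ('+'=62): chars_in_quartet=3 acc=0x2E9FE bytes_emitted=3
After char 7 ('e'=30): chars_in_quartet=4 acc=0xBA7F9E -> emit BA 7F 9E, reset; bytes_emitted=6
After char 8 ('g'=32): chars_in_quartet=1 acc=0x20 bytes_emitted=6
After char 9 ('f'=31): chars_in_quartet=2 acc=0x81F bytes_emitted=6
After char 10 ('L'=11): chars_in_quartet=3 acc=0x207CB bytes_emitted=6
After char 11 ('B'=1): chars_in_quartet=4 acc=0x81F2C1 -> emit 81 F2 C1, reset; bytes_emitted=9
After char 12 ('M'=12): chars_in_quartet=1 acc=0xC bytes_emitted=9
After char 13 ('A'=0): chars_in_quartet=2 acc=0x300 bytes_emitted=9
Padding '==': partial quartet acc=0x300 -> emit 30; bytes_emitted=10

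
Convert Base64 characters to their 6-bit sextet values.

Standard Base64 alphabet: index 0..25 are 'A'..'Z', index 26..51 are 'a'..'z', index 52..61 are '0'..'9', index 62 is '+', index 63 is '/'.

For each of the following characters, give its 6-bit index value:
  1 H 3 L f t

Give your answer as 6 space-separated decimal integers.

Answer: 53 7 55 11 31 45

Derivation:
'1': 0..9 range, 52 + ord('1') − ord('0') = 53
'H': A..Z range, ord('H') − ord('A') = 7
'3': 0..9 range, 52 + ord('3') − ord('0') = 55
'L': A..Z range, ord('L') − ord('A') = 11
'f': a..z range, 26 + ord('f') − ord('a') = 31
't': a..z range, 26 + ord('t') − ord('a') = 45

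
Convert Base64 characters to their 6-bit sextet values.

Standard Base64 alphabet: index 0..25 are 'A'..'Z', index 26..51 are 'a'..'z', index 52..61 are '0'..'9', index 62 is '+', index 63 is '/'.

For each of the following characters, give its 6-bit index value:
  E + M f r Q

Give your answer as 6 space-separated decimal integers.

Answer: 4 62 12 31 43 16

Derivation:
'E': A..Z range, ord('E') − ord('A') = 4
'+': index 62
'M': A..Z range, ord('M') − ord('A') = 12
'f': a..z range, 26 + ord('f') − ord('a') = 31
'r': a..z range, 26 + ord('r') − ord('a') = 43
'Q': A..Z range, ord('Q') − ord('A') = 16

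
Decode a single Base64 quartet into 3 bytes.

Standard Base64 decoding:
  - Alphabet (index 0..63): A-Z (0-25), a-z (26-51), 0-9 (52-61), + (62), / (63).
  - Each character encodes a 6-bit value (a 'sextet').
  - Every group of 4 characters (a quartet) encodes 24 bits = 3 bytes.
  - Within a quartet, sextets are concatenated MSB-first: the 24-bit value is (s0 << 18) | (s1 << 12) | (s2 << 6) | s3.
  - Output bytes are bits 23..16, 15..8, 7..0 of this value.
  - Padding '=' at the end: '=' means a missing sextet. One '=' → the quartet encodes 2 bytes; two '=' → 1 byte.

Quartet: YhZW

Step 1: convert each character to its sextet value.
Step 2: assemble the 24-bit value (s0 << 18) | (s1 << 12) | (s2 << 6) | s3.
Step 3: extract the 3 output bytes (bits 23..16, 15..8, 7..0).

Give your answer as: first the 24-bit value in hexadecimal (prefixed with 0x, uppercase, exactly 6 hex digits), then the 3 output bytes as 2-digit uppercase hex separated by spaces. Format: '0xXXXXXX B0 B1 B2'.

Answer: 0x621656 62 16 56

Derivation:
Sextets: Y=24, h=33, Z=25, W=22
24-bit: (24<<18) | (33<<12) | (25<<6) | 22
      = 0x600000 | 0x021000 | 0x000640 | 0x000016
      = 0x621656
Bytes: (v>>16)&0xFF=62, (v>>8)&0xFF=16, v&0xFF=56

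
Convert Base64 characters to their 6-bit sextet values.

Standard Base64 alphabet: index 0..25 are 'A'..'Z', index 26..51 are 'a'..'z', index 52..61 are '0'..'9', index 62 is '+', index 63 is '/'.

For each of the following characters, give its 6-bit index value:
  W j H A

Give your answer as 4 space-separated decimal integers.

'W': A..Z range, ord('W') − ord('A') = 22
'j': a..z range, 26 + ord('j') − ord('a') = 35
'H': A..Z range, ord('H') − ord('A') = 7
'A': A..Z range, ord('A') − ord('A') = 0

Answer: 22 35 7 0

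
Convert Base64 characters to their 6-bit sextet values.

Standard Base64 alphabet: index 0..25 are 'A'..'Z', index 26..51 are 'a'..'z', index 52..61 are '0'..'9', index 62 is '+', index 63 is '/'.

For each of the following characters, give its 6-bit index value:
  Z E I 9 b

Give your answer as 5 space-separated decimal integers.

Answer: 25 4 8 61 27

Derivation:
'Z': A..Z range, ord('Z') − ord('A') = 25
'E': A..Z range, ord('E') − ord('A') = 4
'I': A..Z range, ord('I') − ord('A') = 8
'9': 0..9 range, 52 + ord('9') − ord('0') = 61
'b': a..z range, 26 + ord('b') − ord('a') = 27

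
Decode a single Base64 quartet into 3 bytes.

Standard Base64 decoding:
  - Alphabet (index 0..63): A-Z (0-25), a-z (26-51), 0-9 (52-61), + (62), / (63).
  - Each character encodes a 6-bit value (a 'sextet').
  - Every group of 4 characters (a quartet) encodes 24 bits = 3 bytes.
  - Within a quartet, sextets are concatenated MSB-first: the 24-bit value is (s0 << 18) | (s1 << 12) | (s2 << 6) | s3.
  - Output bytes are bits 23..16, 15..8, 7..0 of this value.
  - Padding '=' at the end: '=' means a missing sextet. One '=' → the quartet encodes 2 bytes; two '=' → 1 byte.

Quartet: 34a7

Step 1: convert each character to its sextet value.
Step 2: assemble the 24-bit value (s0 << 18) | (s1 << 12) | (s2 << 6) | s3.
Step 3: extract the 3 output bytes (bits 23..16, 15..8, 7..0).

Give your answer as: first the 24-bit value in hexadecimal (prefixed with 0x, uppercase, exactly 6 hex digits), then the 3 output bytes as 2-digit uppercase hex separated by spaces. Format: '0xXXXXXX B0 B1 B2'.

Answer: 0xDF86BB DF 86 BB

Derivation:
Sextets: 3=55, 4=56, a=26, 7=59
24-bit: (55<<18) | (56<<12) | (26<<6) | 59
      = 0xDC0000 | 0x038000 | 0x000680 | 0x00003B
      = 0xDF86BB
Bytes: (v>>16)&0xFF=DF, (v>>8)&0xFF=86, v&0xFF=BB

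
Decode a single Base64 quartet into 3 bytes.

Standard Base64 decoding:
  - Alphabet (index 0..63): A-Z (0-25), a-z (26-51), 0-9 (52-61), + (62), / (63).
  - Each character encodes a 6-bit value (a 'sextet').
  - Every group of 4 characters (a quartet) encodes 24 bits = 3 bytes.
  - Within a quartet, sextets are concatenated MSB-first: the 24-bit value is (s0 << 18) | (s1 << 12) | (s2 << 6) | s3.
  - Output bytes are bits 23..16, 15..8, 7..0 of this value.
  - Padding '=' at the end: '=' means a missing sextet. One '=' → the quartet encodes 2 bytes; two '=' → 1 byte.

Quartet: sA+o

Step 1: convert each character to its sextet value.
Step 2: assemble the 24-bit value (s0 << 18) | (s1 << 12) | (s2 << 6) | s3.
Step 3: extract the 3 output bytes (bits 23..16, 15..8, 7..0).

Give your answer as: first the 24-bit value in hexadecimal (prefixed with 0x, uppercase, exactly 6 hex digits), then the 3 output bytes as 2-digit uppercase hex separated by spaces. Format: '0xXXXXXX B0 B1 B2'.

Answer: 0xB00FA8 B0 0F A8

Derivation:
Sextets: s=44, A=0, +=62, o=40
24-bit: (44<<18) | (0<<12) | (62<<6) | 40
      = 0xB00000 | 0x000000 | 0x000F80 | 0x000028
      = 0xB00FA8
Bytes: (v>>16)&0xFF=B0, (v>>8)&0xFF=0F, v&0xFF=A8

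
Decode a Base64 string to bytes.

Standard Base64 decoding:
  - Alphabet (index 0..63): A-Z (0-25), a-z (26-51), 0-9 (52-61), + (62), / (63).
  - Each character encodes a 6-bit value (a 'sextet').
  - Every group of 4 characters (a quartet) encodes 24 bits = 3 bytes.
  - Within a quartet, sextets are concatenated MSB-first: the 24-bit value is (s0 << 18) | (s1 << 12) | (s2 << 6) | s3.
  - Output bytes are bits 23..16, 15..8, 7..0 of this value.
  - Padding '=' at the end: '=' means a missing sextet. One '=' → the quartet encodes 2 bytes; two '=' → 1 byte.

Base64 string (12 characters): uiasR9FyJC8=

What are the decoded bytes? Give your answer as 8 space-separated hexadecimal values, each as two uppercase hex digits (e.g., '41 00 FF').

After char 0 ('u'=46): chars_in_quartet=1 acc=0x2E bytes_emitted=0
After char 1 ('i'=34): chars_in_quartet=2 acc=0xBA2 bytes_emitted=0
After char 2 ('a'=26): chars_in_quartet=3 acc=0x2E89A bytes_emitted=0
After char 3 ('s'=44): chars_in_quartet=4 acc=0xBA26AC -> emit BA 26 AC, reset; bytes_emitted=3
After char 4 ('R'=17): chars_in_quartet=1 acc=0x11 bytes_emitted=3
After char 5 ('9'=61): chars_in_quartet=2 acc=0x47D bytes_emitted=3
After char 6 ('F'=5): chars_in_quartet=3 acc=0x11F45 bytes_emitted=3
After char 7 ('y'=50): chars_in_quartet=4 acc=0x47D172 -> emit 47 D1 72, reset; bytes_emitted=6
After char 8 ('J'=9): chars_in_quartet=1 acc=0x9 bytes_emitted=6
After char 9 ('C'=2): chars_in_quartet=2 acc=0x242 bytes_emitted=6
After char 10 ('8'=60): chars_in_quartet=3 acc=0x90BC bytes_emitted=6
Padding '=': partial quartet acc=0x90BC -> emit 24 2F; bytes_emitted=8

Answer: BA 26 AC 47 D1 72 24 2F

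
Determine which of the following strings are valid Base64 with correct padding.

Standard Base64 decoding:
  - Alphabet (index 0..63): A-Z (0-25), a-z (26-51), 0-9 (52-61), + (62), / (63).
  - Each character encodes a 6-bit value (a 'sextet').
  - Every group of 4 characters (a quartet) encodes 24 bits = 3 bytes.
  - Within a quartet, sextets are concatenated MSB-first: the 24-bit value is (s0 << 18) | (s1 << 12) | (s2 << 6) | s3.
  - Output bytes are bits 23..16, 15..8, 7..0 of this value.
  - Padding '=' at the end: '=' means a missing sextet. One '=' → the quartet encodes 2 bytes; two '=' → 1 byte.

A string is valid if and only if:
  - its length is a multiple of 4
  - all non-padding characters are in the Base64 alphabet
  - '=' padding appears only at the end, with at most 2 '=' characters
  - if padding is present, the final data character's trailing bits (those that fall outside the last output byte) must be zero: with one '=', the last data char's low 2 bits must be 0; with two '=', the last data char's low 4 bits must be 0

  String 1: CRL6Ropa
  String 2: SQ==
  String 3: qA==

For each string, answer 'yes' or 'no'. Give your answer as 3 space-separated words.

Answer: yes yes yes

Derivation:
String 1: 'CRL6Ropa' → valid
String 2: 'SQ==' → valid
String 3: 'qA==' → valid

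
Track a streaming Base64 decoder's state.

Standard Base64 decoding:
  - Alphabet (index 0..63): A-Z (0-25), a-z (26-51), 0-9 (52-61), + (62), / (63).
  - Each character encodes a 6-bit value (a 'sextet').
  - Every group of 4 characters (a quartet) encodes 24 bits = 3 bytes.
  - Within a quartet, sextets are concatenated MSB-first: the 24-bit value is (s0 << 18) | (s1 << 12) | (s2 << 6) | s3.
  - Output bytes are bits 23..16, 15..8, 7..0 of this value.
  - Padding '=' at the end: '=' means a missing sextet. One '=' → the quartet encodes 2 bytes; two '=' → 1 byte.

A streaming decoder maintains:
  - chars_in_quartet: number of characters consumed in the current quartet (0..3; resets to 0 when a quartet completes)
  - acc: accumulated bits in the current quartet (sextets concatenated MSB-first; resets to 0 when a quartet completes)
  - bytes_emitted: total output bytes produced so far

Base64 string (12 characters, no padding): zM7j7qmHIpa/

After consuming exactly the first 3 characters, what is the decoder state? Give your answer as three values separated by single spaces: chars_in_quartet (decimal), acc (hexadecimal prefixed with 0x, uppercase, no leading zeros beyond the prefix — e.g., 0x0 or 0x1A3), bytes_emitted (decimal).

Answer: 3 0x3333B 0

Derivation:
After char 0 ('z'=51): chars_in_quartet=1 acc=0x33 bytes_emitted=0
After char 1 ('M'=12): chars_in_quartet=2 acc=0xCCC bytes_emitted=0
After char 2 ('7'=59): chars_in_quartet=3 acc=0x3333B bytes_emitted=0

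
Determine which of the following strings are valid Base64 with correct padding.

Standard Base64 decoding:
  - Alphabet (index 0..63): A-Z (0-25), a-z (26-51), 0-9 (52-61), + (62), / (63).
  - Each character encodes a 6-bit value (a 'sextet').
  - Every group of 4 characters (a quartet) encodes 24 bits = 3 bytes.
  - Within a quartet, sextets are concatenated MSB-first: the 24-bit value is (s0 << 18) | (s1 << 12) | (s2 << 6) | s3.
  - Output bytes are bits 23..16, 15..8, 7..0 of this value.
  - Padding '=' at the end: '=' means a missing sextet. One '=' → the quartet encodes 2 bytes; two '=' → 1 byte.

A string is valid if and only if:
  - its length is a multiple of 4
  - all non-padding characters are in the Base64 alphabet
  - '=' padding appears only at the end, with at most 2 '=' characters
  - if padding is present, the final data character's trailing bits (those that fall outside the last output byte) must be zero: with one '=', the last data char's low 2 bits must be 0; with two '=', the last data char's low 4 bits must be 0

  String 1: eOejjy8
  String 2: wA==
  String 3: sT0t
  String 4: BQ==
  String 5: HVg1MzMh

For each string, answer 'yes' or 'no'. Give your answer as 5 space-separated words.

String 1: 'eOejjy8' → invalid (len=7 not mult of 4)
String 2: 'wA==' → valid
String 3: 'sT0t' → valid
String 4: 'BQ==' → valid
String 5: 'HVg1MzMh' → valid

Answer: no yes yes yes yes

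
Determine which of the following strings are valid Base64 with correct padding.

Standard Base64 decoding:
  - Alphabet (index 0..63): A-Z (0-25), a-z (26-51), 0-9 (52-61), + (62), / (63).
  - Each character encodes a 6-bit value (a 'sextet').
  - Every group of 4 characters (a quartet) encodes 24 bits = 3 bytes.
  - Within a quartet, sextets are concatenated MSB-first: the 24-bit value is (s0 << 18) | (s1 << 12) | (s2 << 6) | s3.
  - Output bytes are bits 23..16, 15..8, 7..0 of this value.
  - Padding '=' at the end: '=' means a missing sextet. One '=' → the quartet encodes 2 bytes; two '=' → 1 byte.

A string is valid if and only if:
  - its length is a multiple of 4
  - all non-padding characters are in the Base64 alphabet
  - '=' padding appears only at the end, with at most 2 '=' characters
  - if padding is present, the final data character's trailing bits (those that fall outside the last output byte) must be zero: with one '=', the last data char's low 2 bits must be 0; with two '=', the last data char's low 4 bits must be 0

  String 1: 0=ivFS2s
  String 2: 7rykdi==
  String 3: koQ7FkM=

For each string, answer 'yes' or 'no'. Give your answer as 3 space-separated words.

Answer: no no yes

Derivation:
String 1: '0=ivFS2s' → invalid (bad char(s): ['=']; '=' in middle)
String 2: '7rykdi==' → invalid (bad trailing bits)
String 3: 'koQ7FkM=' → valid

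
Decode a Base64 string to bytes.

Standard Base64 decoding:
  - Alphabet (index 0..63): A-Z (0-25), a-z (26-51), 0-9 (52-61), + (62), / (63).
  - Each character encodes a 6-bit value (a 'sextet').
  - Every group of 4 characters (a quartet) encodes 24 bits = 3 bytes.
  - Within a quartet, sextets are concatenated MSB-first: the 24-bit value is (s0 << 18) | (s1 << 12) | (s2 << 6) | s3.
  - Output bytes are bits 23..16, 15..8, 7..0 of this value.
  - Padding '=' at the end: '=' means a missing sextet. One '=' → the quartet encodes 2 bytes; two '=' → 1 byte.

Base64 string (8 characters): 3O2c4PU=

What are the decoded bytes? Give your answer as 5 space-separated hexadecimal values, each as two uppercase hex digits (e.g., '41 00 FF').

Answer: DC ED 9C E0 F5

Derivation:
After char 0 ('3'=55): chars_in_quartet=1 acc=0x37 bytes_emitted=0
After char 1 ('O'=14): chars_in_quartet=2 acc=0xDCE bytes_emitted=0
After char 2 ('2'=54): chars_in_quartet=3 acc=0x373B6 bytes_emitted=0
After char 3 ('c'=28): chars_in_quartet=4 acc=0xDCED9C -> emit DC ED 9C, reset; bytes_emitted=3
After char 4 ('4'=56): chars_in_quartet=1 acc=0x38 bytes_emitted=3
After char 5 ('P'=15): chars_in_quartet=2 acc=0xE0F bytes_emitted=3
After char 6 ('U'=20): chars_in_quartet=3 acc=0x383D4 bytes_emitted=3
Padding '=': partial quartet acc=0x383D4 -> emit E0 F5; bytes_emitted=5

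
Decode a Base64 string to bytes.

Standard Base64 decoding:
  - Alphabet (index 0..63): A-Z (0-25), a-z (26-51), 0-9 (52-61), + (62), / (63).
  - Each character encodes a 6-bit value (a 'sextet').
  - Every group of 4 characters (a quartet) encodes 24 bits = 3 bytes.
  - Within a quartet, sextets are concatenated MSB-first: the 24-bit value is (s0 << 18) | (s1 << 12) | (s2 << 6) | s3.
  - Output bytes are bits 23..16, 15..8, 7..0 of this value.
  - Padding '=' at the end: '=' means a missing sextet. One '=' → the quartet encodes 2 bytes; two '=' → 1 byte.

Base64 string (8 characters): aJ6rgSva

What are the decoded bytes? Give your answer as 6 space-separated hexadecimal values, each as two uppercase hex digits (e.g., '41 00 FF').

Answer: 68 9E AB 81 2B DA

Derivation:
After char 0 ('a'=26): chars_in_quartet=1 acc=0x1A bytes_emitted=0
After char 1 ('J'=9): chars_in_quartet=2 acc=0x689 bytes_emitted=0
After char 2 ('6'=58): chars_in_quartet=3 acc=0x1A27A bytes_emitted=0
After char 3 ('r'=43): chars_in_quartet=4 acc=0x689EAB -> emit 68 9E AB, reset; bytes_emitted=3
After char 4 ('g'=32): chars_in_quartet=1 acc=0x20 bytes_emitted=3
After char 5 ('S'=18): chars_in_quartet=2 acc=0x812 bytes_emitted=3
After char 6 ('v'=47): chars_in_quartet=3 acc=0x204AF bytes_emitted=3
After char 7 ('a'=26): chars_in_quartet=4 acc=0x812BDA -> emit 81 2B DA, reset; bytes_emitted=6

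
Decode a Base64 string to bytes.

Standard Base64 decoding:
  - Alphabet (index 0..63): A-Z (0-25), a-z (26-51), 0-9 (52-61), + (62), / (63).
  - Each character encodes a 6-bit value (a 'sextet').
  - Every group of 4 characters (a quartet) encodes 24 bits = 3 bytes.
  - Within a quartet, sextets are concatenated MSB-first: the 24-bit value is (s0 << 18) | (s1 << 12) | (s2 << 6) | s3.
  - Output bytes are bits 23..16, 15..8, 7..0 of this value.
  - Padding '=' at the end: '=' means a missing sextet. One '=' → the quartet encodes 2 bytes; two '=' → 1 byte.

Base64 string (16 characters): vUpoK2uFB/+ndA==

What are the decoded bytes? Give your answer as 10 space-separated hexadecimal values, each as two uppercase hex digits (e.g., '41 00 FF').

After char 0 ('v'=47): chars_in_quartet=1 acc=0x2F bytes_emitted=0
After char 1 ('U'=20): chars_in_quartet=2 acc=0xBD4 bytes_emitted=0
After char 2 ('p'=41): chars_in_quartet=3 acc=0x2F529 bytes_emitted=0
After char 3 ('o'=40): chars_in_quartet=4 acc=0xBD4A68 -> emit BD 4A 68, reset; bytes_emitted=3
After char 4 ('K'=10): chars_in_quartet=1 acc=0xA bytes_emitted=3
After char 5 ('2'=54): chars_in_quartet=2 acc=0x2B6 bytes_emitted=3
After char 6 ('u'=46): chars_in_quartet=3 acc=0xADAE bytes_emitted=3
After char 7 ('F'=5): chars_in_quartet=4 acc=0x2B6B85 -> emit 2B 6B 85, reset; bytes_emitted=6
After char 8 ('B'=1): chars_in_quartet=1 acc=0x1 bytes_emitted=6
After char 9 ('/'=63): chars_in_quartet=2 acc=0x7F bytes_emitted=6
After char 10 ('+'=62): chars_in_quartet=3 acc=0x1FFE bytes_emitted=6
After char 11 ('n'=39): chars_in_quartet=4 acc=0x7FFA7 -> emit 07 FF A7, reset; bytes_emitted=9
After char 12 ('d'=29): chars_in_quartet=1 acc=0x1D bytes_emitted=9
After char 13 ('A'=0): chars_in_quartet=2 acc=0x740 bytes_emitted=9
Padding '==': partial quartet acc=0x740 -> emit 74; bytes_emitted=10

Answer: BD 4A 68 2B 6B 85 07 FF A7 74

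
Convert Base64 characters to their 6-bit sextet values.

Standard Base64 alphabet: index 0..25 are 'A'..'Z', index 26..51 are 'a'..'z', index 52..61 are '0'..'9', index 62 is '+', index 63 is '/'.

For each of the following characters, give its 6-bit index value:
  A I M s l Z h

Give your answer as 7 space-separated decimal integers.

'A': A..Z range, ord('A') − ord('A') = 0
'I': A..Z range, ord('I') − ord('A') = 8
'M': A..Z range, ord('M') − ord('A') = 12
's': a..z range, 26 + ord('s') − ord('a') = 44
'l': a..z range, 26 + ord('l') − ord('a') = 37
'Z': A..Z range, ord('Z') − ord('A') = 25
'h': a..z range, 26 + ord('h') − ord('a') = 33

Answer: 0 8 12 44 37 25 33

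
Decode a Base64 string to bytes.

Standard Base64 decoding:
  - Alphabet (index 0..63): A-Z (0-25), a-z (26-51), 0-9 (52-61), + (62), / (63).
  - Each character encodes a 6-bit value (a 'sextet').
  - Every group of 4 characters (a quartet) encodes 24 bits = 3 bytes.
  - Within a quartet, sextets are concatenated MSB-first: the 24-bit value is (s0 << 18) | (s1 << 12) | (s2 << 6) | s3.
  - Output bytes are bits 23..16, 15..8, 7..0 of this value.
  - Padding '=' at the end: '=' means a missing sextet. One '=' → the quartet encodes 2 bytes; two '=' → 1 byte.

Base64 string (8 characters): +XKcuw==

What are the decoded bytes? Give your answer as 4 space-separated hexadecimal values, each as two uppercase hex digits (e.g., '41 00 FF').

After char 0 ('+'=62): chars_in_quartet=1 acc=0x3E bytes_emitted=0
After char 1 ('X'=23): chars_in_quartet=2 acc=0xF97 bytes_emitted=0
After char 2 ('K'=10): chars_in_quartet=3 acc=0x3E5CA bytes_emitted=0
After char 3 ('c'=28): chars_in_quartet=4 acc=0xF9729C -> emit F9 72 9C, reset; bytes_emitted=3
After char 4 ('u'=46): chars_in_quartet=1 acc=0x2E bytes_emitted=3
After char 5 ('w'=48): chars_in_quartet=2 acc=0xBB0 bytes_emitted=3
Padding '==': partial quartet acc=0xBB0 -> emit BB; bytes_emitted=4

Answer: F9 72 9C BB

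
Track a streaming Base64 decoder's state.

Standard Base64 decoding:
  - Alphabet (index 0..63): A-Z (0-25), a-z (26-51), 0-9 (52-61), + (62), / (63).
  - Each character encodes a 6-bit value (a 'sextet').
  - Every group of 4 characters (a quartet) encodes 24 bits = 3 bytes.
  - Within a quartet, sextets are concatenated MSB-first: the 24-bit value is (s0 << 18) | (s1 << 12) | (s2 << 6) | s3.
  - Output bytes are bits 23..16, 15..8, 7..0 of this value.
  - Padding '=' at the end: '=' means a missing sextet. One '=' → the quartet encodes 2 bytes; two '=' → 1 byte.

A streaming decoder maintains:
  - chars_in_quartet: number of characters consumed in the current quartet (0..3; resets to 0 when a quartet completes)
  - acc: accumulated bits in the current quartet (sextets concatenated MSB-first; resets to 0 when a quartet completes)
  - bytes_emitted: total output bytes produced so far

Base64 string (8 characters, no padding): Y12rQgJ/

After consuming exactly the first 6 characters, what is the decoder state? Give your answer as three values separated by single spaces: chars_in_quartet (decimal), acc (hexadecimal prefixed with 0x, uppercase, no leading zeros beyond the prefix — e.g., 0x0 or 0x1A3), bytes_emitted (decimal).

After char 0 ('Y'=24): chars_in_quartet=1 acc=0x18 bytes_emitted=0
After char 1 ('1'=53): chars_in_quartet=2 acc=0x635 bytes_emitted=0
After char 2 ('2'=54): chars_in_quartet=3 acc=0x18D76 bytes_emitted=0
After char 3 ('r'=43): chars_in_quartet=4 acc=0x635DAB -> emit 63 5D AB, reset; bytes_emitted=3
After char 4 ('Q'=16): chars_in_quartet=1 acc=0x10 bytes_emitted=3
After char 5 ('g'=32): chars_in_quartet=2 acc=0x420 bytes_emitted=3

Answer: 2 0x420 3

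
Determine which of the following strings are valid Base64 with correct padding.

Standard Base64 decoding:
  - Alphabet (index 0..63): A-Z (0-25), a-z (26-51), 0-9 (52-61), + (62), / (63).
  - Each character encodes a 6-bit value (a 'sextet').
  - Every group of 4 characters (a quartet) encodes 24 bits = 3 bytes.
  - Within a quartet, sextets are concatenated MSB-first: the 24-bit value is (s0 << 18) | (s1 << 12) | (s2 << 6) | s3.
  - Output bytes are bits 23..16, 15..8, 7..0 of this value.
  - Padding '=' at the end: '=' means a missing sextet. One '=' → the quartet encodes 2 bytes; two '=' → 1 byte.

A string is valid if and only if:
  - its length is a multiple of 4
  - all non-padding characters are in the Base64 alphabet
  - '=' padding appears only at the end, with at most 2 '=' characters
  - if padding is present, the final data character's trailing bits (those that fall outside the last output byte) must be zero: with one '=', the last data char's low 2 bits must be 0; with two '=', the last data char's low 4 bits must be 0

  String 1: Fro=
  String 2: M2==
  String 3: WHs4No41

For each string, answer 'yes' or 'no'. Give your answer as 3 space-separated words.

String 1: 'Fro=' → valid
String 2: 'M2==' → invalid (bad trailing bits)
String 3: 'WHs4No41' → valid

Answer: yes no yes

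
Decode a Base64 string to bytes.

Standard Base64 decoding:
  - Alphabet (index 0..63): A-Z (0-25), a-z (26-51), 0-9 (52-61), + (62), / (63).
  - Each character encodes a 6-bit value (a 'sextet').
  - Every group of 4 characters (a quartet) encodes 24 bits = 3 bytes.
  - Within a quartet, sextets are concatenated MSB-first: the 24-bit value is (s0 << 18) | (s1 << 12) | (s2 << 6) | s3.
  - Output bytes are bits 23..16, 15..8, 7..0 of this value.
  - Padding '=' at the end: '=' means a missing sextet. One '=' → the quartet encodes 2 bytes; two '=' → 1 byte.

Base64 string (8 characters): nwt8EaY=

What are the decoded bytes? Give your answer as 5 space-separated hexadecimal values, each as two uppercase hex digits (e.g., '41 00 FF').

Answer: 9F 0B 7C 11 A6

Derivation:
After char 0 ('n'=39): chars_in_quartet=1 acc=0x27 bytes_emitted=0
After char 1 ('w'=48): chars_in_quartet=2 acc=0x9F0 bytes_emitted=0
After char 2 ('t'=45): chars_in_quartet=3 acc=0x27C2D bytes_emitted=0
After char 3 ('8'=60): chars_in_quartet=4 acc=0x9F0B7C -> emit 9F 0B 7C, reset; bytes_emitted=3
After char 4 ('E'=4): chars_in_quartet=1 acc=0x4 bytes_emitted=3
After char 5 ('a'=26): chars_in_quartet=2 acc=0x11A bytes_emitted=3
After char 6 ('Y'=24): chars_in_quartet=3 acc=0x4698 bytes_emitted=3
Padding '=': partial quartet acc=0x4698 -> emit 11 A6; bytes_emitted=5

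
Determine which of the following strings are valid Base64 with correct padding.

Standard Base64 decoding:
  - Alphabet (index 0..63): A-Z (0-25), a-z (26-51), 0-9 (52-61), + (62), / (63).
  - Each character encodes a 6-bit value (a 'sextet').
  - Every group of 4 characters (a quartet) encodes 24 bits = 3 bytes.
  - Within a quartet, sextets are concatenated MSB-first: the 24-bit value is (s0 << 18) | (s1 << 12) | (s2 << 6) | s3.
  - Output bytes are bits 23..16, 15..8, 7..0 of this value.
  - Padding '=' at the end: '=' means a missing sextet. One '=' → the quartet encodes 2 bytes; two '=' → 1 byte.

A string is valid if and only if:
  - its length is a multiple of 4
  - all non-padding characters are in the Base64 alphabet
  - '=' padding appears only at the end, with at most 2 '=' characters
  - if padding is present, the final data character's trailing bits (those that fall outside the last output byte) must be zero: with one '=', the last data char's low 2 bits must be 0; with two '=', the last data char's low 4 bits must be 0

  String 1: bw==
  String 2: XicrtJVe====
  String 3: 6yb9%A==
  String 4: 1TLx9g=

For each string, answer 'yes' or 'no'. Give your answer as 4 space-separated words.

String 1: 'bw==' → valid
String 2: 'XicrtJVe====' → invalid (4 pad chars (max 2))
String 3: '6yb9%A==' → invalid (bad char(s): ['%'])
String 4: '1TLx9g=' → invalid (len=7 not mult of 4)

Answer: yes no no no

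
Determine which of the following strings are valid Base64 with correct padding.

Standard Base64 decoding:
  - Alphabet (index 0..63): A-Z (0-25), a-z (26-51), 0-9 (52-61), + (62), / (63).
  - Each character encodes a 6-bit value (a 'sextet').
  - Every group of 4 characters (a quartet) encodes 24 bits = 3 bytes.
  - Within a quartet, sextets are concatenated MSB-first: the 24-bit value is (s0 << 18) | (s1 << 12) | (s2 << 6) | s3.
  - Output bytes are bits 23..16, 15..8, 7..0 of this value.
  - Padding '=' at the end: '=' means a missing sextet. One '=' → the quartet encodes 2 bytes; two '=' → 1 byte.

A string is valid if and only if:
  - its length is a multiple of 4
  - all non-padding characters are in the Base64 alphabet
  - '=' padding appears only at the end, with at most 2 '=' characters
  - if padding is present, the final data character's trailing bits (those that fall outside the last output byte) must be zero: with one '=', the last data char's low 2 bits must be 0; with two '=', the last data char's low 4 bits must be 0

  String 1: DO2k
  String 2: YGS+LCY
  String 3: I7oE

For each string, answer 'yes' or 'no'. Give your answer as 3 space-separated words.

Answer: yes no yes

Derivation:
String 1: 'DO2k' → valid
String 2: 'YGS+LCY' → invalid (len=7 not mult of 4)
String 3: 'I7oE' → valid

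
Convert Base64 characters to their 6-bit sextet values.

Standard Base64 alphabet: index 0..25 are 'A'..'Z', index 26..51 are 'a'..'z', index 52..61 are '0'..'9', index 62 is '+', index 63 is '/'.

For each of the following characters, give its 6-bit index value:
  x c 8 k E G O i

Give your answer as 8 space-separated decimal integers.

'x': a..z range, 26 + ord('x') − ord('a') = 49
'c': a..z range, 26 + ord('c') − ord('a') = 28
'8': 0..9 range, 52 + ord('8') − ord('0') = 60
'k': a..z range, 26 + ord('k') − ord('a') = 36
'E': A..Z range, ord('E') − ord('A') = 4
'G': A..Z range, ord('G') − ord('A') = 6
'O': A..Z range, ord('O') − ord('A') = 14
'i': a..z range, 26 + ord('i') − ord('a') = 34

Answer: 49 28 60 36 4 6 14 34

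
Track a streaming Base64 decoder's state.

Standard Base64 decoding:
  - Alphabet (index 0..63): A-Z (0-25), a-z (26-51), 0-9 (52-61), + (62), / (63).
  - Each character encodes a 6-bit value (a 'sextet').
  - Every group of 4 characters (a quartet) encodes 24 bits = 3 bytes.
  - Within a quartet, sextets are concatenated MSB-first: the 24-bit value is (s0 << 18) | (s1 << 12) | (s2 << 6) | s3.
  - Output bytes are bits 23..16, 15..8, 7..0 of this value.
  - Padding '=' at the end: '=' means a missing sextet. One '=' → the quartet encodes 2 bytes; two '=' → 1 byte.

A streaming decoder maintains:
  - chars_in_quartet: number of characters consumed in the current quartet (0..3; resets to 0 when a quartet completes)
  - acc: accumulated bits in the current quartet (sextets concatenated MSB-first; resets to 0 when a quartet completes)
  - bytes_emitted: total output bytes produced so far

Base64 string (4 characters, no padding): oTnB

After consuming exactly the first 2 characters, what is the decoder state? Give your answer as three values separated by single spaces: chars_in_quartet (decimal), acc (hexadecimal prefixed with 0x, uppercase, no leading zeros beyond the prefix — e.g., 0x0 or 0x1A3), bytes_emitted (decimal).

Answer: 2 0xA13 0

Derivation:
After char 0 ('o'=40): chars_in_quartet=1 acc=0x28 bytes_emitted=0
After char 1 ('T'=19): chars_in_quartet=2 acc=0xA13 bytes_emitted=0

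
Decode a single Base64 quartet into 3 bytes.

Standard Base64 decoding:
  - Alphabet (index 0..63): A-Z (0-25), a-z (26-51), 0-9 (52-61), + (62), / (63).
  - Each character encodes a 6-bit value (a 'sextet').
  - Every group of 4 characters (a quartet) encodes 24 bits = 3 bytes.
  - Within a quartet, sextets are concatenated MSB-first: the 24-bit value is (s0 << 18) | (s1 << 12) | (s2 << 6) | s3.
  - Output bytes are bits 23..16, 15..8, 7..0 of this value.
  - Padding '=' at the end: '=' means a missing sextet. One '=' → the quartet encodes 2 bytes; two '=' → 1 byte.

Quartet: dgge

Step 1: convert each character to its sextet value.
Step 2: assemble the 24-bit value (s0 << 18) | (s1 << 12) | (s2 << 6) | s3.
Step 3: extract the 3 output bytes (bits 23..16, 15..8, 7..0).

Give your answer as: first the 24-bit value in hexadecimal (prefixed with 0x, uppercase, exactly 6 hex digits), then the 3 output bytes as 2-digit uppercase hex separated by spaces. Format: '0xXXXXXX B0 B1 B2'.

Answer: 0x76081E 76 08 1E

Derivation:
Sextets: d=29, g=32, g=32, e=30
24-bit: (29<<18) | (32<<12) | (32<<6) | 30
      = 0x740000 | 0x020000 | 0x000800 | 0x00001E
      = 0x76081E
Bytes: (v>>16)&0xFF=76, (v>>8)&0xFF=08, v&0xFF=1E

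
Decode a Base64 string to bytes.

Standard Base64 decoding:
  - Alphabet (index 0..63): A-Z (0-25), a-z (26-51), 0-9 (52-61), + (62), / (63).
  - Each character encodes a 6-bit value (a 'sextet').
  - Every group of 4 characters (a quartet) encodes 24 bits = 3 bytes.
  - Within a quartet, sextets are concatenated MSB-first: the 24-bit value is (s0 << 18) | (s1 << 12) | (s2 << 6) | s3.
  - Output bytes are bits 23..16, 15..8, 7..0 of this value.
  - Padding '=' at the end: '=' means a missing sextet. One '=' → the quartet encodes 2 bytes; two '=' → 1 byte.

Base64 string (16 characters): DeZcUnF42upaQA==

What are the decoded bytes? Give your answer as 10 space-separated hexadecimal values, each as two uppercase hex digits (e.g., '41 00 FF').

After char 0 ('D'=3): chars_in_quartet=1 acc=0x3 bytes_emitted=0
After char 1 ('e'=30): chars_in_quartet=2 acc=0xDE bytes_emitted=0
After char 2 ('Z'=25): chars_in_quartet=3 acc=0x3799 bytes_emitted=0
After char 3 ('c'=28): chars_in_quartet=4 acc=0xDE65C -> emit 0D E6 5C, reset; bytes_emitted=3
After char 4 ('U'=20): chars_in_quartet=1 acc=0x14 bytes_emitted=3
After char 5 ('n'=39): chars_in_quartet=2 acc=0x527 bytes_emitted=3
After char 6 ('F'=5): chars_in_quartet=3 acc=0x149C5 bytes_emitted=3
After char 7 ('4'=56): chars_in_quartet=4 acc=0x527178 -> emit 52 71 78, reset; bytes_emitted=6
After char 8 ('2'=54): chars_in_quartet=1 acc=0x36 bytes_emitted=6
After char 9 ('u'=46): chars_in_quartet=2 acc=0xDAE bytes_emitted=6
After char 10 ('p'=41): chars_in_quartet=3 acc=0x36BA9 bytes_emitted=6
After char 11 ('a'=26): chars_in_quartet=4 acc=0xDAEA5A -> emit DA EA 5A, reset; bytes_emitted=9
After char 12 ('Q'=16): chars_in_quartet=1 acc=0x10 bytes_emitted=9
After char 13 ('A'=0): chars_in_quartet=2 acc=0x400 bytes_emitted=9
Padding '==': partial quartet acc=0x400 -> emit 40; bytes_emitted=10

Answer: 0D E6 5C 52 71 78 DA EA 5A 40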